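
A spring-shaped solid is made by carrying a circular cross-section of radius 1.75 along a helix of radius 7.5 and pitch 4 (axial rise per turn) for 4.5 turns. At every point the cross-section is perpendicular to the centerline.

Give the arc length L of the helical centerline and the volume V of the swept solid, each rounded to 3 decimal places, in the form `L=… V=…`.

2πR = 2π·7.5 = 47.123890
per-turn = √(47.123890² + 4²) = √(2220.6610 + 16) = √2236.6610 = 47.293350
L = 4.5 × 47.293350 = 212.820077
V = π·1.75² × L = 9.621128 × 212.820077 = 2047.569093

L=212.820 V=2047.569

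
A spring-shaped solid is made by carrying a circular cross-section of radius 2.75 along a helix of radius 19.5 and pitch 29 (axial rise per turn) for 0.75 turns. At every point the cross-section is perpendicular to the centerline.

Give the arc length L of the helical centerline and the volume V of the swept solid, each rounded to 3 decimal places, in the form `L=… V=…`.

L=94.431 V=2243.508

2πR = 2π·19.5 = 122.522113
per-turn = √(122.522113² + 29²) = √(15011.6683 + 841) = √15852.6683 = 125.907380
L = 0.75 × 125.907380 = 94.430535
V = π·2.75² × L = 23.758294 × 94.430535 = 2243.508452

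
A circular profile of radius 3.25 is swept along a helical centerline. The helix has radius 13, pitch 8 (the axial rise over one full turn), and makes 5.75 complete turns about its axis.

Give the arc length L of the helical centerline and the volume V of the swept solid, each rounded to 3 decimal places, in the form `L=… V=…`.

2πR = 2π·13 = 81.681409
per-turn = √(81.681409² + 8²) = √(6671.8526 + 64) = √6735.8526 = 82.072240
L = 5.75 × 82.072240 = 471.915380
V = π·3.25² × L = 33.183072 × 471.915380 = 15659.602219

L=471.915 V=15659.602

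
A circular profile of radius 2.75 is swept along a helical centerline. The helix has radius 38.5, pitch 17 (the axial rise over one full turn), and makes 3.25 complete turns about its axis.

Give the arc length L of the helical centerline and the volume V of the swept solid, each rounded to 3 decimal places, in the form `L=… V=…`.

2πR = 2π·38.5 = 241.902634
per-turn = √(241.902634² + 17²) = √(58516.8845 + 289) = √58805.8845 = 242.499246
L = 3.25 × 242.499246 = 788.122551
V = π·2.75² × L = 23.758294 × 788.122551 = 18724.447617

L=788.123 V=18724.448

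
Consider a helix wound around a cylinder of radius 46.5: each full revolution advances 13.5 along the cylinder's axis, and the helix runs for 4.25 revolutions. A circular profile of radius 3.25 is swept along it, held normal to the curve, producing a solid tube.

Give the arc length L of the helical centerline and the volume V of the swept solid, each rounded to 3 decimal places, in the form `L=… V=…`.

L=1243.039 V=41247.864

2πR = 2π·46.5 = 292.168117
per-turn = √(292.168117² + 13.5²) = √(85362.2085 + 182.25) = √85544.4585 = 292.479843
L = 4.25 × 292.479843 = 1243.039332
V = π·3.25² × L = 33.183072 × 1243.039332 = 41247.864156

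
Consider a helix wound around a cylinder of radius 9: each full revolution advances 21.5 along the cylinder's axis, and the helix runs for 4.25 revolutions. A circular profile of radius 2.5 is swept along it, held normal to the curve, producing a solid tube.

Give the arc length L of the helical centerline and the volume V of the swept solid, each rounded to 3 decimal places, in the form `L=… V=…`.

2πR = 2π·9 = 56.548668
per-turn = √(56.548668² + 21.5²) = √(3197.7518 + 462.25) = √3660.0018 = 60.497949
L = 4.25 × 60.497949 = 257.116283
V = π·2.5² × L = 19.634954 × 257.116283 = 5048.466411

L=257.116 V=5048.466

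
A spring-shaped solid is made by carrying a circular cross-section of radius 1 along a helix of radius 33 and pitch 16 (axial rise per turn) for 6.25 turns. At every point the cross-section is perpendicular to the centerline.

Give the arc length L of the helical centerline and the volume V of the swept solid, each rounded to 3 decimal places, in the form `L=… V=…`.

L=1299.760 V=4083.315

2πR = 2π·33 = 207.345115
per-turn = √(207.345115² + 16²) = √(42991.9968 + 256) = √43247.9968 = 207.961527
L = 6.25 × 207.961527 = 1299.759545
V = π·1² × L = 3.141593 × 1299.759545 = 4083.315037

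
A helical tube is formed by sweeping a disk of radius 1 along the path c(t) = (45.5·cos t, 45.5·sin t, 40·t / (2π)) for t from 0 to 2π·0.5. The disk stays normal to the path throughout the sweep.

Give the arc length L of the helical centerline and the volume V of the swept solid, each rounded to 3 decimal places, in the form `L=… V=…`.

2πR = 2π·45.5 = 285.884931
per-turn = √(285.884931² + 40²) = √(81730.1940 + 1600) = √83330.1940 = 288.669697
L = 0.5 × 288.669697 = 144.334849
V = π·1² × L = 3.141593 × 144.334849 = 453.441300

L=144.335 V=453.441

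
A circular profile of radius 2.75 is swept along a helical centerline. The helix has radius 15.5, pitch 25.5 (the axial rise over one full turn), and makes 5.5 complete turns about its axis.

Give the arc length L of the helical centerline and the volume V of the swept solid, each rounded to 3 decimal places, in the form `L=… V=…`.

2πR = 2π·15.5 = 97.389372
per-turn = √(97.389372² + 25.5²) = √(9484.6898 + 650.25) = √10134.9398 = 100.672438
L = 5.5 × 100.672438 = 553.698411
V = π·2.75² × L = 23.758294 × 553.698411 = 13154.929870

L=553.698 V=13154.930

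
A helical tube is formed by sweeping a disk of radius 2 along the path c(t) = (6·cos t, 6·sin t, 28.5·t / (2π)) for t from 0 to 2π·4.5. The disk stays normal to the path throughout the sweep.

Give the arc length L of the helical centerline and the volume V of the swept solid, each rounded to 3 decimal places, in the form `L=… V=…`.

L=212.668 V=2672.469

2πR = 2π·6 = 37.699112
per-turn = √(37.699112² + 28.5²) = √(1421.2230 + 812.25) = √2233.4730 = 47.259634
L = 4.5 × 47.259634 = 212.668354
V = π·2² × L = 12.566371 × 212.668354 = 2672.469358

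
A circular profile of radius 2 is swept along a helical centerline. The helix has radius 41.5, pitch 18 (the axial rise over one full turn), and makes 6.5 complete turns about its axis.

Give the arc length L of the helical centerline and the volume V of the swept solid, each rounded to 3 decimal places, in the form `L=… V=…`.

2πR = 2π·41.5 = 260.752190
per-turn = √(260.752190² + 18²) = √(67991.7047 + 324) = √68315.7047 = 261.372731
L = 6.5 × 261.372731 = 1698.922754
V = π·2² × L = 12.566371 × 1698.922754 = 21349.292973

L=1698.923 V=21349.293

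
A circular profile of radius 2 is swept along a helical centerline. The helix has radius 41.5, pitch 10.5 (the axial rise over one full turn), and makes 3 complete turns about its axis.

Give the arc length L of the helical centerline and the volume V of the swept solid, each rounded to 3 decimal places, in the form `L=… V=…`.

2πR = 2π·41.5 = 260.752190
per-turn = √(260.752190² + 10.5²) = √(67991.7047 + 110.25) = √68101.9547 = 260.963512
L = 3 × 260.963512 = 782.890537
V = π·2² × L = 12.566371 × 782.890537 = 9838.092635

L=782.891 V=9838.093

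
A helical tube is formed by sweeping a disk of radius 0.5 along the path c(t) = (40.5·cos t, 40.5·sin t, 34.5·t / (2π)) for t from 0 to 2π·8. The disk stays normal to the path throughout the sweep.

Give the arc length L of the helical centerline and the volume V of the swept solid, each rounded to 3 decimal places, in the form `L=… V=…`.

2πR = 2π·40.5 = 254.469005
per-turn = √(254.469005² + 34.5²) = √(64754.4745 + 1190.25) = √65944.7245 = 256.797049
L = 8 × 256.797049 = 2054.376394
V = π·0.5² × L = 0.785398 × 2054.376394 = 1613.503446

L=2054.376 V=1613.503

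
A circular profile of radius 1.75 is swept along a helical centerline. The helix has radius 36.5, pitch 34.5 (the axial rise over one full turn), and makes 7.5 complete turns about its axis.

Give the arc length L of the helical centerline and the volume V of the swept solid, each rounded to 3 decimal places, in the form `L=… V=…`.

L=1739.376 V=16734.754

2πR = 2π·36.5 = 229.336264
per-turn = √(229.336264² + 34.5²) = √(52595.1219 + 1190.25) = √53785.3719 = 231.916735
L = 7.5 × 231.916735 = 1739.375511
V = π·1.75² × L = 9.621128 × 1739.375511 = 16734.753560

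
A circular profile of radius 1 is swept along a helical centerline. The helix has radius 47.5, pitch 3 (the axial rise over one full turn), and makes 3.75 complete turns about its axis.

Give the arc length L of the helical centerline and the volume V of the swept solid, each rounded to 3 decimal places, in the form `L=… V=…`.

L=1119.249 V=3516.224

2πR = 2π·47.5 = 298.451302
per-turn = √(298.451302² + 3²) = √(89073.1797 + 9) = √89082.1797 = 298.466380
L = 3.75 × 298.466380 = 1119.248923
V = π·1² × L = 3.141593 × 1119.248923 = 3516.224195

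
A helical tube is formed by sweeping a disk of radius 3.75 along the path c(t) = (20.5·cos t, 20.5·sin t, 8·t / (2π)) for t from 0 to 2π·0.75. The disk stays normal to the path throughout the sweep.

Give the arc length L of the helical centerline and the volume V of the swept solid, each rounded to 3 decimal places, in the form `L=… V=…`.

2πR = 2π·20.5 = 128.805299
per-turn = √(128.805299² + 8²) = √(16590.8050 + 64) = √16654.8050 = 129.053497
L = 0.75 × 129.053497 = 96.790122
V = π·3.75² × L = 44.178647 × 96.790122 = 4276.056625

L=96.790 V=4276.057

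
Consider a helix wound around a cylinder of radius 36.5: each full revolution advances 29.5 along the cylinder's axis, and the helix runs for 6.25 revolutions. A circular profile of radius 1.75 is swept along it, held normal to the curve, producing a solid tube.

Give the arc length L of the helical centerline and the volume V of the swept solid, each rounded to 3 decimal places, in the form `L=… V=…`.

2πR = 2π·36.5 = 229.336264
per-turn = √(229.336264² + 29.5²) = √(52595.1219 + 870.25) = √53465.3719 = 231.225803
L = 6.25 × 231.225803 = 1445.161267
V = π·1.75² × L = 9.621128 × 1445.161267 = 13904.080811

L=1445.161 V=13904.081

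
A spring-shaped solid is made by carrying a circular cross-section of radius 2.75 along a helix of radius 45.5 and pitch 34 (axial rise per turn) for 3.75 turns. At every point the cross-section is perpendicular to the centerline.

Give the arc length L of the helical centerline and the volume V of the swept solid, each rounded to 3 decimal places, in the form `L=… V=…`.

L=1079.624 V=25650.015

2πR = 2π·45.5 = 285.884931
per-turn = √(285.884931² + 34²) = √(81730.1940 + 1156) = √82886.1940 = 287.899625
L = 3.75 × 287.899625 = 1079.623594
V = π·2.75² × L = 23.758294 × 1079.623594 = 25650.015223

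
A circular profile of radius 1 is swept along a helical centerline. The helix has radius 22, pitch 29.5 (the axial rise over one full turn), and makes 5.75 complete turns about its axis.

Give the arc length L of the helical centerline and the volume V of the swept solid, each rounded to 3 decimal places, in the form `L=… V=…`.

L=812.721 V=2553.240

2πR = 2π·22 = 138.230077
per-turn = √(138.230077² + 29.5²) = √(19107.5541 + 870.25) = √19977.8041 = 141.342860
L = 5.75 × 141.342860 = 812.721446
V = π·1² × L = 3.141593 × 812.721446 = 2553.239724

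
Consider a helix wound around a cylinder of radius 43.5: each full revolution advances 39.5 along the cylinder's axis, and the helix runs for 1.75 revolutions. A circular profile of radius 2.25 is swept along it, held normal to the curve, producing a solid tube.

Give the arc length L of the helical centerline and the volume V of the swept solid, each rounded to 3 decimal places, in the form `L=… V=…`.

2πR = 2π·43.5 = 273.318561
per-turn = √(273.318561² + 39.5²) = √(74703.0357 + 1560.25) = √76263.2857 = 276.158081
L = 1.75 × 276.158081 = 483.276642
V = π·2.25² × L = 15.904313 × 483.276642 = 7686.182884

L=483.277 V=7686.183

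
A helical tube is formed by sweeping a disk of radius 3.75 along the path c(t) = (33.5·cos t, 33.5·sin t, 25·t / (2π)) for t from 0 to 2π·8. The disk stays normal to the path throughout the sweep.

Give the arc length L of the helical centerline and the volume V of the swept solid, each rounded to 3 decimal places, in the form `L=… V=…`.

L=1695.729 V=74915.026

2πR = 2π·33.5 = 210.486708
per-turn = √(210.486708² + 25²) = √(44304.6542 + 625) = √44929.6542 = 211.966163
L = 8 × 211.966163 = 1695.729302
V = π·3.75² × L = 44.178647 × 1695.729302 = 74915.025721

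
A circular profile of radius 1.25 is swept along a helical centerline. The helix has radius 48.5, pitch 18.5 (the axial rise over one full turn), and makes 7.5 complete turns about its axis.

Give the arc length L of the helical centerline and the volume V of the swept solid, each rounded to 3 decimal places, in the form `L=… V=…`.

2πR = 2π·48.5 = 304.734487
per-turn = √(304.734487² + 18.5²) = √(92863.1078 + 342.25) = √93205.3578 = 305.295525
L = 7.5 × 305.295525 = 2289.716440
V = π·1.25² × L = 4.908739 × 2289.716440 = 11239.619293

L=2289.716 V=11239.619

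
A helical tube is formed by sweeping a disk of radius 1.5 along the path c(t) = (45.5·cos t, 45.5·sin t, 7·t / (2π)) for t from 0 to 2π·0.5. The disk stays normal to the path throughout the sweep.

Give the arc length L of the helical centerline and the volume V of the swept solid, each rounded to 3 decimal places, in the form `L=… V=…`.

2πR = 2π·45.5 = 285.884931
per-turn = √(285.884931² + 7²) = √(81730.1940 + 49) = √81779.1940 = 285.970617
L = 0.5 × 285.970617 = 142.985309
V = π·1.5² × L = 7.068583 × 142.985309 = 1010.703590

L=142.985 V=1010.704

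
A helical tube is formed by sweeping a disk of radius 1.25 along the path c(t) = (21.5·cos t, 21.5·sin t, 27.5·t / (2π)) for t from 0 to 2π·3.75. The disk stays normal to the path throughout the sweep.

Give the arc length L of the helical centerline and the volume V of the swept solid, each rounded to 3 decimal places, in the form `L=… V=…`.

L=516.972 V=2537.680

2πR = 2π·21.5 = 135.088484
per-turn = √(135.088484² + 27.5²) = √(18248.8985 + 756.25) = √19005.1485 = 137.859162
L = 3.75 × 137.859162 = 516.971857
V = π·1.25² × L = 4.908739 × 516.971857 = 2537.679671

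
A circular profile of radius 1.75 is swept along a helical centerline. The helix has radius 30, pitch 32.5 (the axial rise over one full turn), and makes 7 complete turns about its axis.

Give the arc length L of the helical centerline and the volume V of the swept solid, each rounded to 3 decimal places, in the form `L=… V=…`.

L=1338.938 V=12882.091

2πR = 2π·30 = 188.495559
per-turn = √(188.495559² + 32.5²) = √(35530.5758 + 1056.25) = √36586.8258 = 191.276830
L = 7 × 191.276830 = 1338.937813
V = π·1.75² × L = 9.621128 × 1338.937813 = 12882.091413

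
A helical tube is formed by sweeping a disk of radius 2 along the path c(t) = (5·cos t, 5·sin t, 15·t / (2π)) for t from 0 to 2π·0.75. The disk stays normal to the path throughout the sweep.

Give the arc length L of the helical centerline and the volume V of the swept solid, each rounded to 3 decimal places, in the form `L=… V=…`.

2πR = 2π·5 = 31.415927
per-turn = √(31.415927² + 15²) = √(986.9604 + 225) = √1211.9604 = 34.813222
L = 0.75 × 34.813222 = 26.109917
V = π·2² × L = 12.566371 × 26.109917 = 328.106889

L=26.110 V=328.107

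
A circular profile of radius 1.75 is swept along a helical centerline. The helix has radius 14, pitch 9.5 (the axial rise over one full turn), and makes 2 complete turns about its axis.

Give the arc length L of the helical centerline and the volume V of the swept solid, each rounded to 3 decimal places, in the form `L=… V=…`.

L=176.952 V=1702.480

2πR = 2π·14 = 87.964594
per-turn = √(87.964594² + 9.5²) = √(7737.7699 + 90.25) = √7828.0199 = 88.476098
L = 2 × 88.476098 = 176.952195
V = π·1.75² × L = 9.621128 × 176.952195 = 1702.479632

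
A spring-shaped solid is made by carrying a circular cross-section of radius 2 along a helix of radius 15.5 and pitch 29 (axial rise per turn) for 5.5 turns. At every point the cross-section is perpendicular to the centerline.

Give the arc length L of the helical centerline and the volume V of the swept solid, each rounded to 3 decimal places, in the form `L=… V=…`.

2πR = 2π·15.5 = 97.389372
per-turn = √(97.389372² + 29²) = √(9484.6898 + 841) = √10325.6898 = 101.615402
L = 5.5 × 101.615402 = 558.884708
V = π·2² × L = 12.566371 × 558.884708 = 7023.152377

L=558.885 V=7023.152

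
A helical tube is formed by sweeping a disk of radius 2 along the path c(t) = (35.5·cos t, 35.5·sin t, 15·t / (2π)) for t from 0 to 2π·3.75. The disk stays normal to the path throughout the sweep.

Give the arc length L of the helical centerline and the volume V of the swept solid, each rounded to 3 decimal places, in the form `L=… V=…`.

L=838.338 V=10534.869

2πR = 2π·35.5 = 223.053078
per-turn = √(223.053078² + 15²) = √(49752.6758 + 225) = √49977.6758 = 223.556874
L = 3.75 × 223.556874 = 838.338276
V = π·2² × L = 12.566371 × 838.338276 = 10534.869482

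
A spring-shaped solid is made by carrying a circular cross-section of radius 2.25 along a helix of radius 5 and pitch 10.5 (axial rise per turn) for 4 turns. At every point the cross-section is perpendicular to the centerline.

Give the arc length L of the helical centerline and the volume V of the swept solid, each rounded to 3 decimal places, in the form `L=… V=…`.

L=132.497 V=2107.268

2πR = 2π·5 = 31.415927
per-turn = √(31.415927² + 10.5²) = √(986.9604 + 110.25) = √1097.2104 = 33.124167
L = 4 × 33.124167 = 132.496668
V = π·2.25² × L = 15.904313 × 132.496668 = 2107.268455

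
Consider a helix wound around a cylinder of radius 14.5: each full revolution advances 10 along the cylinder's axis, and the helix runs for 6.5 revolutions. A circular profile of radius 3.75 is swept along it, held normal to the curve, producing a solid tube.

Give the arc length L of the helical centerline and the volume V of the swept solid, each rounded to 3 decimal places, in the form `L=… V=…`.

L=595.747 V=26319.287

2πR = 2π·14.5 = 91.106187
per-turn = √(91.106187² + 10²) = √(8300.3373 + 100) = √8400.3373 = 91.653354
L = 6.5 × 91.653354 = 595.746801
V = π·3.75² × L = 44.178647 × 595.746801 = 26319.287442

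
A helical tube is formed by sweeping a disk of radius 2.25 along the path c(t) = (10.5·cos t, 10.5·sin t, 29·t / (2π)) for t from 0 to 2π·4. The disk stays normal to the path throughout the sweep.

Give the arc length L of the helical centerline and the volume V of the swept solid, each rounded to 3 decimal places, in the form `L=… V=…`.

L=288.264 V=4584.635

2πR = 2π·10.5 = 65.973446
per-turn = √(65.973446² + 29²) = √(4352.4955 + 841) = √5193.4955 = 72.065911
L = 4 × 72.065911 = 288.263644
V = π·2.25² × L = 15.904313 × 288.263644 = 4584.635171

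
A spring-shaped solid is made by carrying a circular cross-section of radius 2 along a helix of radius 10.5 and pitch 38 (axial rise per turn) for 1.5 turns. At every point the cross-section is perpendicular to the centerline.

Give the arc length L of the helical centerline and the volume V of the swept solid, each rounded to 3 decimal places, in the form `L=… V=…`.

L=114.202 V=1435.106

2πR = 2π·10.5 = 65.973446
per-turn = √(65.973446² + 38²) = √(4352.4955 + 1444) = √5796.4955 = 76.134720
L = 1.5 × 76.134720 = 114.202080
V = π·2² × L = 12.566371 × 114.202080 = 1435.105656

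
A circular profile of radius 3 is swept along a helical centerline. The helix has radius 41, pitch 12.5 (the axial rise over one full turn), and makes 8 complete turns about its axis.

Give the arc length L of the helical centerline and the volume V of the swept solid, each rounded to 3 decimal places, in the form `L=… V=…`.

2πR = 2π·41 = 257.610598
per-turn = √(257.610598² + 12.5²) = √(66363.2200 + 156.25) = √66519.4700 = 257.913687
L = 8 × 257.913687 = 2063.309497
V = π·3² × L = 28.274334 × 2063.309497 = 58338.701615

L=2063.309 V=58338.702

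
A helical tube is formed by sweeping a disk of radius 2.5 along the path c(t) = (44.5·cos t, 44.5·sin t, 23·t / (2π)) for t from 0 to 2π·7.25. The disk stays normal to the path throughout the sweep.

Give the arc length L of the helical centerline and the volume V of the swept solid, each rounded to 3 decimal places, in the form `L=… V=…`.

L=2033.960 V=39936.702

2πR = 2π·44.5 = 279.601746
per-turn = √(279.601746² + 23²) = √(78177.1365 + 529) = √78706.1365 = 280.546140
L = 7.25 × 280.546140 = 2033.959512
V = π·2.5² × L = 19.634954 × 2033.959512 = 39936.701635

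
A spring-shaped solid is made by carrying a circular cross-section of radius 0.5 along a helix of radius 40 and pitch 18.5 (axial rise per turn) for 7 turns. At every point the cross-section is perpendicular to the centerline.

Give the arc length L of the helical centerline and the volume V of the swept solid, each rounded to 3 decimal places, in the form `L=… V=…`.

L=1764.052 V=1385.483

2πR = 2π·40 = 251.327412
per-turn = √(251.327412² + 18.5²) = √(63165.4682 + 342.25) = √63507.7182 = 252.007377
L = 7 × 252.007377 = 1764.051640
V = π·0.5² × L = 0.785398 × 1764.051640 = 1385.482919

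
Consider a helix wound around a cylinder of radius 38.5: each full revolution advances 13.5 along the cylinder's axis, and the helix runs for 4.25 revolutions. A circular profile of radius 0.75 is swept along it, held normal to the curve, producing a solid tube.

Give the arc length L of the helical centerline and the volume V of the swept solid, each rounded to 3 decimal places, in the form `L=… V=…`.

L=1029.686 V=1819.605

2πR = 2π·38.5 = 241.902634
per-turn = √(241.902634² + 13.5²) = √(58516.8845 + 182.25) = √58699.1345 = 242.279043
L = 4.25 × 242.279043 = 1029.685931
V = π·0.75² × L = 1.767146 × 1029.685931 = 1819.605238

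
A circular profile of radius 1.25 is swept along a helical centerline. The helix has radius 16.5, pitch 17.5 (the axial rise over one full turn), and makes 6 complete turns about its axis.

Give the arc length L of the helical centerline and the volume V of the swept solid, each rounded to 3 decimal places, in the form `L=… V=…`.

2πR = 2π·16.5 = 103.672558
per-turn = √(103.672558² + 17.5²) = √(10747.9992 + 306.25) = √11054.2492 = 105.139190
L = 6 × 105.139190 = 630.835138
V = π·1.25² × L = 4.908739 × 630.835138 = 3096.604741

L=630.835 V=3096.605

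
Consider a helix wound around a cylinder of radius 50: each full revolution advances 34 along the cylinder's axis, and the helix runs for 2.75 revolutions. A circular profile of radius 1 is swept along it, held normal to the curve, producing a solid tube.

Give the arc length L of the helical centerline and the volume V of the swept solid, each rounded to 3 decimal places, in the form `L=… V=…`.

2πR = 2π·50 = 314.159265
per-turn = √(314.159265² + 34²) = √(98696.0440 + 1156) = √99852.0440 = 315.993740
L = 2.75 × 315.993740 = 868.982786
V = π·1² × L = 3.141593 × 868.982786 = 2729.989937

L=868.983 V=2729.990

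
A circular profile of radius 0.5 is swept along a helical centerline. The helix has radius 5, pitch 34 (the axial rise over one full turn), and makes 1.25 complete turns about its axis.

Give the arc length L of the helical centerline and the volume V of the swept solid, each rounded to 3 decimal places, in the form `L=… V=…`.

L=57.865 V=45.447

2πR = 2π·5 = 31.415927
per-turn = √(31.415927² + 34²) = √(986.9604 + 1156) = √2142.9604 = 46.292121
L = 1.25 × 46.292121 = 57.865151
V = π·0.5² × L = 0.785398 × 57.865151 = 45.447183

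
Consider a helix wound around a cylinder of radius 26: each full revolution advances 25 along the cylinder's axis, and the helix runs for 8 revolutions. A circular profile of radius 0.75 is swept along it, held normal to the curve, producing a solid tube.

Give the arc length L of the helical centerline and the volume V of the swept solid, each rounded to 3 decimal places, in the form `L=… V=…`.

2πR = 2π·26 = 163.362818
per-turn = √(163.362818² + 25²) = √(26687.4103 + 625) = √27312.4103 = 165.264667
L = 8 × 165.264667 = 1322.117339
V = π·0.75² × L = 1.767146 × 1322.117339 = 2336.374193

L=1322.117 V=2336.374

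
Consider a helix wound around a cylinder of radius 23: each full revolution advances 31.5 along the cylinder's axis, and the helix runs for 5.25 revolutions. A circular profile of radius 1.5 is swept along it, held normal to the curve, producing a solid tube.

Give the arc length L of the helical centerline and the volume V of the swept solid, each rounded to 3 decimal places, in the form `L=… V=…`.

L=776.509 V=5488.820

2πR = 2π·23 = 144.513262
per-turn = √(144.513262² + 31.5²) = √(20884.0829 + 992.25) = √21876.3329 = 147.906501
L = 5.25 × 147.906501 = 776.509128
V = π·1.5² × L = 7.068583 × 776.509128 = 5488.819587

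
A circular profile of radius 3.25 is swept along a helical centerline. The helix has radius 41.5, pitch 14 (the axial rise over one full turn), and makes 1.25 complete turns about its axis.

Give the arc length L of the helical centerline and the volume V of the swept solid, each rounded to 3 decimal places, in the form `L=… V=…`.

2πR = 2π·41.5 = 260.752190
per-turn = √(260.752190² + 14²) = √(67991.7047 + 196) = √68187.7047 = 261.127756
L = 1.25 × 261.127756 = 326.409694
V = π·3.25² × L = 33.183072 × 326.409694 = 10831.276524

L=326.410 V=10831.277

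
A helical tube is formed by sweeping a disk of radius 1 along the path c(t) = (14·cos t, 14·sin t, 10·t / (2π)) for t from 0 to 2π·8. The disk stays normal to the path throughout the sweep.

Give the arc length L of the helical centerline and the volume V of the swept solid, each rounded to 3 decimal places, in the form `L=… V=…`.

2πR = 2π·14 = 87.964594
per-turn = √(87.964594² + 10²) = √(7737.7699 + 100) = √7837.7699 = 88.531180
L = 8 × 88.531180 = 708.249441
V = π·1² × L = 3.141593 × 708.249441 = 2225.031240

L=708.249 V=2225.031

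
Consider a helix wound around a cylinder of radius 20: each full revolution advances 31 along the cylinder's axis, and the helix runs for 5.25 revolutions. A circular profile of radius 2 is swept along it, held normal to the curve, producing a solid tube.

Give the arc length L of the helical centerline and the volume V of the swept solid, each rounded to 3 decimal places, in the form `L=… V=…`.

2πR = 2π·20 = 125.663706
per-turn = √(125.663706² + 31²) = √(15791.3670 + 961) = √16752.3670 = 129.430935
L = 5.25 × 129.430935 = 679.512411
V = π·2² × L = 12.566371 × 679.512411 = 8539.004793

L=679.512 V=8539.005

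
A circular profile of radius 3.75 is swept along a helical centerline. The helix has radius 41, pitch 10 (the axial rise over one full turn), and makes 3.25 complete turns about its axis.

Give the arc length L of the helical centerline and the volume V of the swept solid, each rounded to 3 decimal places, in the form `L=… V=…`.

L=837.865 V=37015.742

2πR = 2π·41 = 257.610598
per-turn = √(257.610598² + 10²) = √(66363.2200 + 100) = √66463.2200 = 257.804616
L = 3.25 × 257.804616 = 837.865002
V = π·3.75² × L = 44.178647 × 837.865002 = 37015.741888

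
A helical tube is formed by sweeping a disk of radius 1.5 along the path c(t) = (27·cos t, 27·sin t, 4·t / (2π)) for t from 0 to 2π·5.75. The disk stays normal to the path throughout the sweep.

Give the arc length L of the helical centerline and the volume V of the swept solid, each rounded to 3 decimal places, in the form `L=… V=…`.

L=975.736 V=6897.069

2πR = 2π·27 = 169.646003
per-turn = √(169.646003² + 4²) = √(28779.7664 + 16) = √28795.7664 = 169.693154
L = 5.75 × 169.693154 = 975.735634
V = π·1.5² × L = 7.068583 × 975.735634 = 6897.068775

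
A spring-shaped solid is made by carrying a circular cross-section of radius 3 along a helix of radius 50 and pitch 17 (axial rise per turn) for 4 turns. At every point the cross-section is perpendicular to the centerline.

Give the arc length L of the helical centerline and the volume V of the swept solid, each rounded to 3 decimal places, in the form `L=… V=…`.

L=1258.476 V=35582.558

2πR = 2π·50 = 314.159265
per-turn = √(314.159265² + 17²) = √(98696.0440 + 289) = √98985.0440 = 314.618887
L = 4 × 314.618887 = 1258.475548
V = π·3² × L = 28.274334 × 1258.475548 = 35582.557819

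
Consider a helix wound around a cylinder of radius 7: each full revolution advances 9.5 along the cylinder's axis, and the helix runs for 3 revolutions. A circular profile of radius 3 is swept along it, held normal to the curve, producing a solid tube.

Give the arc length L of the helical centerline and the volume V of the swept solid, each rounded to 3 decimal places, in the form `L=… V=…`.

2πR = 2π·7 = 43.982297
per-turn = √(43.982297² + 9.5²) = √(1934.4425 + 90.25) = √2024.6925 = 44.996583
L = 3 × 44.996583 = 134.989748
V = π·3² × L = 28.274334 × 134.989748 = 3816.745216

L=134.990 V=3816.745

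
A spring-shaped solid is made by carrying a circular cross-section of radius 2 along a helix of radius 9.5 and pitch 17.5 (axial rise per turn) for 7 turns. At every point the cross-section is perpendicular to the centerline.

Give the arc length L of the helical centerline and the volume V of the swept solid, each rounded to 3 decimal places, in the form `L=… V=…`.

L=435.419 V=5471.636

2πR = 2π·9.5 = 59.690260
per-turn = √(59.690260² + 17.5²) = √(3562.9272 + 306.25) = √3869.1772 = 62.202710
L = 7 × 62.202710 = 435.418973
V = π·2² × L = 12.566371 × 435.418973 = 5471.636190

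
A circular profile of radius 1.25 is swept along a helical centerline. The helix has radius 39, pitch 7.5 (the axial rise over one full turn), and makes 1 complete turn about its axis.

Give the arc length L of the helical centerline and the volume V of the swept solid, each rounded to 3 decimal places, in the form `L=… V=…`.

2πR = 2π·39 = 245.044227
per-turn = √(245.044227² + 7.5²) = √(60046.6732 + 56.25) = √60102.9232 = 245.158975
L = 1 × 245.158975 = 245.158975
V = π·1.25² × L = 4.908739 × 245.158975 = 1203.421306

L=245.159 V=1203.421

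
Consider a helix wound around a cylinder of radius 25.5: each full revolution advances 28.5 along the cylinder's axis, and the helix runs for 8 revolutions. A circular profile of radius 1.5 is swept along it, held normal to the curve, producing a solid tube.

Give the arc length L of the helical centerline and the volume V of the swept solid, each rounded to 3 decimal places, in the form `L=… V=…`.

L=1301.890 V=9202.519

2πR = 2π·25.5 = 160.221225
per-turn = √(160.221225² + 28.5²) = √(25670.8410 + 812.25) = √26483.0910 = 162.736262
L = 8 × 162.736262 = 1301.890098
V = π·1.5² × L = 7.068583 × 1301.890098 = 9202.518827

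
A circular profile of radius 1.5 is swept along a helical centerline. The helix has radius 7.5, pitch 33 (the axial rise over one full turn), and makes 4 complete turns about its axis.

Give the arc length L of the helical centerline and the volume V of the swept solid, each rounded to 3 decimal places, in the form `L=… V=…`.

L=230.119 V=1626.613

2πR = 2π·7.5 = 47.123890
per-turn = √(47.123890² + 33²) = √(2220.6610 + 1089) = √3309.6610 = 57.529653
L = 4 × 57.529653 = 230.118613
V = π·1.5² × L = 7.068583 × 230.118613 = 1626.612621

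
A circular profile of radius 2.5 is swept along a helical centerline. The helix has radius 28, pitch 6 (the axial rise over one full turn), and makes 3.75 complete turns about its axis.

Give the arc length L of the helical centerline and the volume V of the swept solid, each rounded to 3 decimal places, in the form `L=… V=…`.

2πR = 2π·28 = 175.929189
per-turn = √(175.929189² + 6²) = √(30951.0794 + 36) = √30987.0794 = 176.031473
L = 3.75 × 176.031473 = 660.118023
V = π·2.5² × L = 19.634954 × 660.118023 = 12961.387069

L=660.118 V=12961.387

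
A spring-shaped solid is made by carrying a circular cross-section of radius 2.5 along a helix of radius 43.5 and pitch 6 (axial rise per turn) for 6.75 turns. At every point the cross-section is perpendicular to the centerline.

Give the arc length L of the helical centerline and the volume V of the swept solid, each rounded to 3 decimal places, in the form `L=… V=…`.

2πR = 2π·43.5 = 273.318561
per-turn = √(273.318561² + 6²) = √(74703.0357 + 36) = √74739.0357 = 273.384410
L = 6.75 × 273.384410 = 1845.344768
V = π·2.5² × L = 19.634954 × 1845.344768 = 36233.259800

L=1845.345 V=36233.260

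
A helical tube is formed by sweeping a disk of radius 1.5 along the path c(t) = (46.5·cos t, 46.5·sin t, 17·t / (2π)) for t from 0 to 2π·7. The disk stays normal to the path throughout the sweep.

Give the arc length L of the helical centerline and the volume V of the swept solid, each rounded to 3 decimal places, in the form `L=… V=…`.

L=2048.636 V=14480.954

2πR = 2π·46.5 = 292.168117
per-turn = √(292.168117² + 17²) = √(85362.2085 + 289) = √85651.2085 = 292.662277
L = 7 × 292.662277 = 2048.635940
V = π·1.5² × L = 7.068583 × 2048.635940 = 14480.954143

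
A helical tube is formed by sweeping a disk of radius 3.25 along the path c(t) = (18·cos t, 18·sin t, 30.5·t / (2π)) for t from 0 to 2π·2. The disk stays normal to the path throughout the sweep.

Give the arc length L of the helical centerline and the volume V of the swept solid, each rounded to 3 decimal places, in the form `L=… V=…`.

2πR = 2π·18 = 113.097336
per-turn = √(113.097336² + 30.5²) = √(12791.0073 + 930.25) = √13721.2573 = 117.137771
L = 2 × 117.137771 = 234.275541
V = π·3.25² × L = 33.183072 × 234.275541 = 7773.982247

L=234.276 V=7773.982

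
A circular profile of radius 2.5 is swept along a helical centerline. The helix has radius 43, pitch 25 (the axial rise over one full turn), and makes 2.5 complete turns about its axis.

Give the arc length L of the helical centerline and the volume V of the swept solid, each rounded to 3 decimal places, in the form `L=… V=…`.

2πR = 2π·43 = 270.176968
per-turn = √(270.176968² + 25²) = √(72995.5942 + 625) = √73620.5942 = 271.331152
L = 2.5 × 271.331152 = 678.327880
V = π·2.5² × L = 19.634954 × 678.327880 = 13318.936788

L=678.328 V=13318.937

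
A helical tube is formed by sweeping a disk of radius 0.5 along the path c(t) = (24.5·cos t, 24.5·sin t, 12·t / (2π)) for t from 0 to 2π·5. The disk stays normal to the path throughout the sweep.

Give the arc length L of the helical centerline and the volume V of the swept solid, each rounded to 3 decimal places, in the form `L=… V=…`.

L=772.025 V=606.347

2πR = 2π·24.5 = 153.938040
per-turn = √(153.938040² + 12²) = √(23696.9202 + 144) = √23840.9202 = 154.405052
L = 5 × 154.405052 = 772.025261
V = π·0.5² × L = 0.785398 × 772.025261 = 606.347222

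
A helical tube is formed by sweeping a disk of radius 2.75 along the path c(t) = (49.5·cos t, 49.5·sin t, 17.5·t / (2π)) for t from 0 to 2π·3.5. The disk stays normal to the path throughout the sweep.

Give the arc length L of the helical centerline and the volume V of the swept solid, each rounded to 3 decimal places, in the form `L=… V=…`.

L=1090.284 V=25903.280

2πR = 2π·49.5 = 311.017673
per-turn = √(311.017673² + 17.5²) = √(96731.9927 + 306.25) = √97038.2427 = 311.509619
L = 3.5 × 311.509619 = 1090.283667
V = π·2.75² × L = 23.758294 × 1090.283667 = 25903.280376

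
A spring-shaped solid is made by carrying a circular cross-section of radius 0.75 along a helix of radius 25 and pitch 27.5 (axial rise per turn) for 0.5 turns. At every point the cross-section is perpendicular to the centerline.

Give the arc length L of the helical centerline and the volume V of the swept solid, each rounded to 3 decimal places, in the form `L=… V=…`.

2πR = 2π·25 = 157.079633
per-turn = √(157.079633² + 27.5²) = √(24674.0110 + 756.25) = √25430.2610 = 159.468683
L = 0.5 × 159.468683 = 79.734342
V = π·0.75² × L = 1.767146 × 79.734342 = 140.902212

L=79.734 V=140.902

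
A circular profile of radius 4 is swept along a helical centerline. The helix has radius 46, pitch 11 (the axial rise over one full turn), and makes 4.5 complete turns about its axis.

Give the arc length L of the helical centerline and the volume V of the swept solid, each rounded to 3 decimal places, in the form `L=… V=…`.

L=1301.561 V=65423.590

2πR = 2π·46 = 289.026524
per-turn = √(289.026524² + 11²) = √(83536.3317 + 121) = √83657.3317 = 289.235772
L = 4.5 × 289.235772 = 1301.560973
V = π·4² × L = 50.265482 × 1301.560973 = 65423.590246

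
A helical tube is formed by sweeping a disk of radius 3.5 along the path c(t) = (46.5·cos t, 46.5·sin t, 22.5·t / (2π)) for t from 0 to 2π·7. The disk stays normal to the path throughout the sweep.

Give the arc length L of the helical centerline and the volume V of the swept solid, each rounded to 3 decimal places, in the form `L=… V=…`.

L=2051.232 V=78940.675

2πR = 2π·46.5 = 292.168117
per-turn = √(292.168117² + 22.5²) = √(85362.2085 + 506.25) = √85868.4585 = 293.033204
L = 7 × 293.033204 = 2051.232426
V = π·3.5² × L = 38.484510 × 2051.232426 = 78940.674818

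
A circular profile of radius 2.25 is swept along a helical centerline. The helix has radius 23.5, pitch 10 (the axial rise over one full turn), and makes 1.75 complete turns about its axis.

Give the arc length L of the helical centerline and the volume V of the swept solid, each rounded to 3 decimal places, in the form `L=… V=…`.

2πR = 2π·23.5 = 147.654855
per-turn = √(147.654855² + 10²) = √(21801.9561 + 100) = √21901.9561 = 147.993095
L = 1.75 × 147.993095 = 258.987916
V = π·2.25² × L = 15.904313 × 258.987916 = 4119.024829

L=258.988 V=4119.025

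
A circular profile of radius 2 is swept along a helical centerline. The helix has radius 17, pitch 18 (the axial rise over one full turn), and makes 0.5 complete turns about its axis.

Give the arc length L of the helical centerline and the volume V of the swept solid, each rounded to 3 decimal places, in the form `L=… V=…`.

2πR = 2π·17 = 106.814150
per-turn = √(106.814150² + 18²) = √(11409.2627 + 324) = √11733.2627 = 108.320186
L = 0.5 × 108.320186 = 54.160093
V = π·2² × L = 12.566371 × 54.160093 = 680.595801

L=54.160 V=680.596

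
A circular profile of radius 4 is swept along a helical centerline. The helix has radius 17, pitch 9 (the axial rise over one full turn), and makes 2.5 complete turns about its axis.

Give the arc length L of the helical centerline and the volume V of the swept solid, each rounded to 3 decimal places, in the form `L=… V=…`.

2πR = 2π·17 = 106.814150
per-turn = √(106.814150² + 9²) = √(11409.2627 + 81) = √11490.2627 = 107.192643
L = 2.5 × 107.192643 = 267.981607
V = π·4² × L = 50.265482 × 267.981607 = 13470.224776

L=267.982 V=13470.225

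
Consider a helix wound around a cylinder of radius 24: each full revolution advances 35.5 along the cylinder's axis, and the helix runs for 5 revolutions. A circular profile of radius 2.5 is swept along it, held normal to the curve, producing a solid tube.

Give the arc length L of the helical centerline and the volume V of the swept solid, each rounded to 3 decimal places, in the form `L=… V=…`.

L=774.594 V=15209.113

2πR = 2π·24 = 150.796447
per-turn = √(150.796447² + 35.5²) = √(22739.5685 + 1260.25) = √23999.8185 = 154.918748
L = 5 × 154.918748 = 774.593741
V = π·2.5² × L = 19.634954 × 774.593741 = 15209.112538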